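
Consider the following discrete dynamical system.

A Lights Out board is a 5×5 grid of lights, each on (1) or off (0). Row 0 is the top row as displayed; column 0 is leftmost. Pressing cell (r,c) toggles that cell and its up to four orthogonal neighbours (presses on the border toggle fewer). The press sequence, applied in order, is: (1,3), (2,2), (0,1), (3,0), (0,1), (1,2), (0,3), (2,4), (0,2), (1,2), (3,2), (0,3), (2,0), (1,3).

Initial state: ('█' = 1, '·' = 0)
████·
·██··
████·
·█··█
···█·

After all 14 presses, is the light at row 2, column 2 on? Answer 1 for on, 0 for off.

1

t=0: ████·
·██··
████·
·█··█
···█·
t=1: ███··
·█·██
███··
·█··█
···█·
t=2: ███··
·████
█··█·
·██·█
···█·
t=3: ·····
··███
█··█·
·██·█
···█·
t=4: ·····
··███
···█·
█·█·█
█··█·
t=5: ███··
·████
···█·
█·█·█
█··█·
t=6: ██···
····█
··██·
█·█·█
█··█·
t=7: █████
···██
··██·
█·█·█
█··█·
t=8: █████
···█·
··█·█
█·█··
█··█·
t=9: █···█
··██·
··█·█
█·█··
█··█·
t=10: █·█·█
·█···
····█
█·█··
█··█·
t=11: █·█·█
·█···
··█·█
██·█·
█·██·
t=12: █··█·
·█·█·
··█·█
██·█·
█·██·
t=13: █··█·
██·█·
███·█
·█·█·
█·██·
t=14: █····
███·█
█████
·█·█·
█·██·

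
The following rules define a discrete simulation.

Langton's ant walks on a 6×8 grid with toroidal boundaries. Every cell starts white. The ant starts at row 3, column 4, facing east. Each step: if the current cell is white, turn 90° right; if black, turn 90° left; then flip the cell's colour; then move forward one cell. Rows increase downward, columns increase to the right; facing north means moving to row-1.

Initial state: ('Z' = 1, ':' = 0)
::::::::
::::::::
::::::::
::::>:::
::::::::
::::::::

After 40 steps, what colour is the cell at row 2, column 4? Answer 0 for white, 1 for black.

k=0  ::::::::
::::::::
::::::::
::::>:::
::::::::
::::::::
k=1  ::::::::
::::::::
::::::::
::::Z:::
::::v:::
::::::::
k=2  ::::::::
::::::::
::::::::
::::Z:::
:::<Z:::
::::::::
k=3  ::::::::
::::::::
::::::::
:::^Z:::
:::ZZ:::
::::::::
k=4  ::::::::
::::::::
::::::::
:::Z>:::
:::ZZ:::
::::::::
k=5  ::::::::
::::::::
::::^:::
:::Z::::
:::ZZ:::
::::::::
k=6  ::::::::
::::::::
::::Z>::
:::Z::::
:::ZZ:::
::::::::
k=7  ::::::::
::::::::
::::ZZ::
:::Z:v::
:::ZZ:::
::::::::
k=8  ::::::::
::::::::
::::ZZ::
:::Z<Z::
:::ZZ:::
::::::::
k=9  ::::::::
::::::::
::::^Z::
:::ZZZ::
:::ZZ:::
::::::::
k=10  ::::::::
::::::::
:::<:Z::
:::ZZZ::
:::ZZ:::
::::::::
k=11  ::::::::
:::^::::
:::Z:Z::
:::ZZZ::
:::ZZ:::
::::::::
k=12  ::::::::
:::Z>:::
:::Z:Z::
:::ZZZ::
:::ZZ:::
::::::::
k=13  ::::::::
:::ZZ:::
:::ZvZ::
:::ZZZ::
:::ZZ:::
::::::::
k=14  ::::::::
:::ZZ:::
:::<ZZ::
:::ZZZ::
:::ZZ:::
::::::::
k=15  ::::::::
:::ZZ:::
::::ZZ::
:::vZZ::
:::ZZ:::
::::::::
k=16  ::::::::
:::ZZ:::
::::ZZ::
::::>Z::
:::ZZ:::
::::::::
k=17  ::::::::
:::ZZ:::
::::^Z::
:::::Z::
:::ZZ:::
::::::::
k=18  ::::::::
:::ZZ:::
:::<:Z::
:::::Z::
:::ZZ:::
::::::::
k=19  ::::::::
:::^Z:::
:::Z:Z::
:::::Z::
:::ZZ:::
::::::::
k=20  ::::::::
::<:Z:::
:::Z:Z::
:::::Z::
:::ZZ:::
::::::::
k=21  ::^:::::
::Z:Z:::
:::Z:Z::
:::::Z::
:::ZZ:::
::::::::
k=22  ::Z>::::
::Z:Z:::
:::Z:Z::
:::::Z::
:::ZZ:::
::::::::
k=23  ::ZZ::::
::ZvZ:::
:::Z:Z::
:::::Z::
:::ZZ:::
::::::::
k=24  ::ZZ::::
::<ZZ:::
:::Z:Z::
:::::Z::
:::ZZ:::
::::::::
k=25  ::ZZ::::
:::ZZ:::
::vZ:Z::
:::::Z::
:::ZZ:::
::::::::
k=26  ::ZZ::::
:::ZZ:::
:<ZZ:Z::
:::::Z::
:::ZZ:::
::::::::
k=27  ::ZZ::::
:^:ZZ:::
:ZZZ:Z::
:::::Z::
:::ZZ:::
::::::::
k=28  ::ZZ::::
:Z>ZZ:::
:ZZZ:Z::
:::::Z::
:::ZZ:::
::::::::
k=29  ::ZZ::::
:ZZZZ:::
:ZvZ:Z::
:::::Z::
:::ZZ:::
::::::::
k=30  ::ZZ::::
:ZZZZ:::
:Z:>:Z::
:::::Z::
:::ZZ:::
::::::::
k=31  ::ZZ::::
:ZZ^Z:::
:Z:::Z::
:::::Z::
:::ZZ:::
::::::::
k=32  ::ZZ::::
:Z<:Z:::
:Z:::Z::
:::::Z::
:::ZZ:::
::::::::
k=33  ::ZZ::::
:Z::Z:::
:Zv::Z::
:::::Z::
:::ZZ:::
::::::::
k=34  ::ZZ::::
:Z::Z:::
:<Z::Z::
:::::Z::
:::ZZ:::
::::::::
k=35  ::ZZ::::
:Z::Z:::
::Z::Z::
:v:::Z::
:::ZZ:::
::::::::
k=36  ::ZZ::::
:Z::Z:::
::Z::Z::
<Z:::Z::
:::ZZ:::
::::::::
k=37  ::ZZ::::
:Z::Z:::
^:Z::Z::
ZZ:::Z::
:::ZZ:::
::::::::
k=38  ::ZZ::::
:Z::Z:::
Z>Z::Z::
ZZ:::Z::
:::ZZ:::
::::::::
k=39  ::ZZ::::
:Z::Z:::
ZZZ::Z::
Zv:::Z::
:::ZZ:::
::::::::
k=40  ::ZZ::::
:Z::Z:::
ZZZ::Z::
Z:>::Z::
:::ZZ:::
::::::::

0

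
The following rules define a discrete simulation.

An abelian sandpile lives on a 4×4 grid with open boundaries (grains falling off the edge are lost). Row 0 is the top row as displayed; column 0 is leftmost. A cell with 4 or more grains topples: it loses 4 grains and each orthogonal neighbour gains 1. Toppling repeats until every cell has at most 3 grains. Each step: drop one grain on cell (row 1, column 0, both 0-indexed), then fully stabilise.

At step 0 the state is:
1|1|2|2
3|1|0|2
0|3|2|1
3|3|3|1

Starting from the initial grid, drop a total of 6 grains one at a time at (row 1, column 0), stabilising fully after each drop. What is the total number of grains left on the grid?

t=0: 1|1|2|2
3|1|0|2
0|3|2|1
3|3|3|1
t=1: 2|1|2|2
0|2|0|2
1|3|2|1
3|3|3|1
t=2: 2|1|2|2
1|2|0|2
1|3|2|1
3|3|3|1
t=3: 2|1|2|2
2|2|0|2
1|3|2|1
3|3|3|1
t=4: 2|1|2|2
3|2|0|2
1|3|2|1
3|3|3|1
t=5: 3|1|2|2
0|3|0|2
2|3|2|1
3|3|3|1
t=6: 3|1|2|2
1|3|0|2
2|3|2|1
3|3|3|1

32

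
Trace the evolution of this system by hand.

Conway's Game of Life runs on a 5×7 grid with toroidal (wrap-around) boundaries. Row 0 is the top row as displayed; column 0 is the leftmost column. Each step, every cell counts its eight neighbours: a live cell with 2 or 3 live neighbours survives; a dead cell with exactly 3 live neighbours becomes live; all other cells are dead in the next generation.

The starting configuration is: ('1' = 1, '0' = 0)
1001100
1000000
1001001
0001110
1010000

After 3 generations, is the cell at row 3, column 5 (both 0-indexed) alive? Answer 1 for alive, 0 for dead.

t=0: 1001100
1000000
1001001
0001110
1010000
t=1: 1001001
1101100
1001011
1111110
0110011
t=2: 0001000
0101000
0000000
0000000
0000000
t=3: 0010000
0010000
0000000
0000000
0000000

0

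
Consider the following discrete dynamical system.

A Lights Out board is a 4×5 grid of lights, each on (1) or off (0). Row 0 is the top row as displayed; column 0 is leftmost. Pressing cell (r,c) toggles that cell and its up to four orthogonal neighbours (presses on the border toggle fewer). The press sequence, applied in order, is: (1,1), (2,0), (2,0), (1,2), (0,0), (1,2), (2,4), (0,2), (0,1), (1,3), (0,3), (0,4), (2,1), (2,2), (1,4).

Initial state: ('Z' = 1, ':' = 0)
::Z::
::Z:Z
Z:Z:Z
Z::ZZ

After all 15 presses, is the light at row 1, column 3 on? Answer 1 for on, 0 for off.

[0] ::Z::
::Z:Z
Z:Z:Z
Z::ZZ
[1] :ZZ::
ZZ::Z
ZZZ:Z
Z::ZZ
[2] :ZZ::
:Z::Z
::Z:Z
:::ZZ
[3] :ZZ::
ZZ::Z
ZZZ:Z
Z::ZZ
[4] :Z:::
Z:ZZZ
ZZ::Z
Z::ZZ
[5] Z::::
::ZZZ
ZZ::Z
Z::ZZ
[6] Z:Z::
:Z::Z
ZZZ:Z
Z::ZZ
[7] Z:Z::
:Z:::
ZZZZ:
Z::Z:
[8] ZZ:Z:
:ZZ::
ZZZZ:
Z::Z:
[9] ::ZZ:
::Z::
ZZZZ:
Z::Z:
[10] ::Z::
:::ZZ
ZZZ::
Z::Z:
[11] :::ZZ
::::Z
ZZZ::
Z::Z:
[12] :::::
:::::
ZZZ::
Z::Z:
[13] :::::
:Z:::
:::::
ZZ:Z:
[14] :::::
:ZZ::
:ZZZ:
ZZZZ:
[15] ::::Z
:ZZZZ
:ZZZZ
ZZZZ:

1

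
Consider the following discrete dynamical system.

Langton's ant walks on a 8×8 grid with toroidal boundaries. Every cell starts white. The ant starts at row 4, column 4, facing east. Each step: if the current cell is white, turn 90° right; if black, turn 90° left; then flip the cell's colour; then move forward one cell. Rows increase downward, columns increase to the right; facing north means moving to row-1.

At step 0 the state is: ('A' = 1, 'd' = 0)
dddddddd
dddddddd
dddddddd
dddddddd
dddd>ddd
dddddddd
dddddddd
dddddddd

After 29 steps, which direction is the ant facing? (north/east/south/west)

south

[0] dddddddd
dddddddd
dddddddd
dddddddd
dddd>ddd
dddddddd
dddddddd
dddddddd
[1] dddddddd
dddddddd
dddddddd
dddddddd
ddddAddd
ddddvddd
dddddddd
dddddddd
[2] dddddddd
dddddddd
dddddddd
dddddddd
ddddAddd
ddd<Addd
dddddddd
dddddddd
[3] dddddddd
dddddddd
dddddddd
dddddddd
ddd^Addd
dddAAddd
dddddddd
dddddddd
[4] dddddddd
dddddddd
dddddddd
dddddddd
dddA>ddd
dddAAddd
dddddddd
dddddddd
[5] dddddddd
dddddddd
dddddddd
dddd^ddd
dddAdddd
dddAAddd
dddddddd
dddddddd
[6] dddddddd
dddddddd
dddddddd
ddddA>dd
dddAdddd
dddAAddd
dddddddd
dddddddd
[7] dddddddd
dddddddd
dddddddd
ddddAAdd
dddAdvdd
dddAAddd
dddddddd
dddddddd
[8] dddddddd
dddddddd
dddddddd
ddddAAdd
dddA<Add
dddAAddd
dddddddd
dddddddd
[9] dddddddd
dddddddd
dddddddd
dddd^Add
dddAAAdd
dddAAddd
dddddddd
dddddddd
[10] dddddddd
dddddddd
dddddddd
ddd<dAdd
dddAAAdd
dddAAddd
dddddddd
dddddddd
[11] dddddddd
dddddddd
ddd^dddd
dddAdAdd
dddAAAdd
dddAAddd
dddddddd
dddddddd
[12] dddddddd
dddddddd
dddA>ddd
dddAdAdd
dddAAAdd
dddAAddd
dddddddd
dddddddd
[13] dddddddd
dddddddd
dddAAddd
dddAvAdd
dddAAAdd
dddAAddd
dddddddd
dddddddd
[14] dddddddd
dddddddd
dddAAddd
ddd<AAdd
dddAAAdd
dddAAddd
dddddddd
dddddddd
[15] dddddddd
dddddddd
dddAAddd
ddddAAdd
dddvAAdd
dddAAddd
dddddddd
dddddddd
[16] dddddddd
dddddddd
dddAAddd
ddddAAdd
dddd>Add
dddAAddd
dddddddd
dddddddd
[17] dddddddd
dddddddd
dddAAddd
dddd^Add
dddddAdd
dddAAddd
dddddddd
dddddddd
[18] dddddddd
dddddddd
dddAAddd
ddd<dAdd
dddddAdd
dddAAddd
dddddddd
dddddddd
[19] dddddddd
dddddddd
ddd^Addd
dddAdAdd
dddddAdd
dddAAddd
dddddddd
dddddddd
[20] dddddddd
dddddddd
dd<dAddd
dddAdAdd
dddddAdd
dddAAddd
dddddddd
dddddddd
[21] dddddddd
dd^ddddd
ddAdAddd
dddAdAdd
dddddAdd
dddAAddd
dddddddd
dddddddd
[22] dddddddd
ddA>dddd
ddAdAddd
dddAdAdd
dddddAdd
dddAAddd
dddddddd
dddddddd
[23] dddddddd
ddAAdddd
ddAvAddd
dddAdAdd
dddddAdd
dddAAddd
dddddddd
dddddddd
[24] dddddddd
ddAAdddd
dd<AAddd
dddAdAdd
dddddAdd
dddAAddd
dddddddd
dddddddd
[25] dddddddd
ddAAdddd
dddAAddd
ddvAdAdd
dddddAdd
dddAAddd
dddddddd
dddddddd
[26] dddddddd
ddAAdddd
dddAAddd
d<AAdAdd
dddddAdd
dddAAddd
dddddddd
dddddddd
[27] dddddddd
ddAAdddd
d^dAAddd
dAAAdAdd
dddddAdd
dddAAddd
dddddddd
dddddddd
[28] dddddddd
ddAAdddd
dA>AAddd
dAAAdAdd
dddddAdd
dddAAddd
dddddddd
dddddddd
[29] dddddddd
ddAAdddd
dAAAAddd
dAvAdAdd
dddddAdd
dddAAddd
dddddddd
dddddddd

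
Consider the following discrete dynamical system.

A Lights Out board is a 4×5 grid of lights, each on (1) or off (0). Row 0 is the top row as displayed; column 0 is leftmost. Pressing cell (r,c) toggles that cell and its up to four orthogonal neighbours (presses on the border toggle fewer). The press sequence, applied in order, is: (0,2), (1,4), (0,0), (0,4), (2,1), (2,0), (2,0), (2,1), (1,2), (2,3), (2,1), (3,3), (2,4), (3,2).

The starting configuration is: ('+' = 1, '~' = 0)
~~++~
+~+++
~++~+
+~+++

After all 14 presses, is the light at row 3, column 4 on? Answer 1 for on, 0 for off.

1

gen 0: ~~++~
+~+++
~++~+
+~+++
gen 1: ~+~~~
+~~++
~++~+
+~+++
gen 2: ~+~~+
+~~~~
~++~~
+~+++
gen 3: +~~~+
~~~~~
~++~~
+~+++
gen 4: +~~+~
~~~~+
~++~~
+~+++
gen 5: +~~+~
~+~~+
+~~~~
+++++
gen 6: +~~+~
++~~+
~+~~~
~++++
gen 7: +~~+~
~+~~+
+~~~~
+++++
gen 8: +~~+~
~~~~+
~++~~
+~+++
gen 9: +~++~
~++++
~+~~~
+~+++
gen 10: +~++~
~++~+
~++++
+~+~+
gen 11: +~++~
~~+~+
+~~++
+++~+
gen 12: +~++~
~~+~+
+~~~+
++~+~
gen 13: +~++~
~~+~~
+~~+~
++~++
gen 14: +~++~
~~+~~
+~++~
+~+~+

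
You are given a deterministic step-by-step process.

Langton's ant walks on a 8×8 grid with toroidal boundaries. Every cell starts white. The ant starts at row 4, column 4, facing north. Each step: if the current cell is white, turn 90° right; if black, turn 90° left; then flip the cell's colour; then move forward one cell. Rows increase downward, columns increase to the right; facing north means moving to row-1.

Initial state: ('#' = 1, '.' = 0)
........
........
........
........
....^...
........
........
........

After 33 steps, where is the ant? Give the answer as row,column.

step 0: ........
........
........
........
....^...
........
........
........
step 1: ........
........
........
........
....#>..
........
........
........
step 2: ........
........
........
........
....##..
.....v..
........
........
step 3: ........
........
........
........
....##..
....<#..
........
........
step 4: ........
........
........
........
....^#..
....##..
........
........
step 5: ........
........
........
........
...<.#..
....##..
........
........
step 6: ........
........
........
...^....
...#.#..
....##..
........
........
step 7: ........
........
........
...#>...
...#.#..
....##..
........
........
step 8: ........
........
........
...##...
...#v#..
....##..
........
........
step 9: ........
........
........
...##...
...<##..
....##..
........
........
step 10: ........
........
........
...##...
....##..
...v##..
........
........
step 11: ........
........
........
...##...
....##..
..<###..
........
........
step 12: ........
........
........
...##...
..^.##..
..####..
........
........
step 13: ........
........
........
...##...
..#>##..
..####..
........
........
step 14: ........
........
........
...##...
..####..
..#v##..
........
........
step 15: ........
........
........
...##...
..####..
..#.>#..
........
........
step 16: ........
........
........
...##...
..##^#..
..#..#..
........
........
step 17: ........
........
........
...##...
..#<.#..
..#..#..
........
........
step 18: ........
........
........
...##...
..#..#..
..#v.#..
........
........
step 19: ........
........
........
...##...
..#..#..
..<#.#..
........
........
step 20: ........
........
........
...##...
..#..#..
...#.#..
..v.....
........
step 21: ........
........
........
...##...
..#..#..
...#.#..
.<#.....
........
step 22: ........
........
........
...##...
..#..#..
.^.#.#..
.##.....
........
step 23: ........
........
........
...##...
..#..#..
.#>#.#..
.##.....
........
step 24: ........
........
........
...##...
..#..#..
.###.#..
.#v.....
........
step 25: ........
........
........
...##...
..#..#..
.###.#..
.#.>....
........
step 26: ........
........
........
...##...
..#..#..
.###.#..
.#.#....
...v....
step 27: ........
........
........
...##...
..#..#..
.###.#..
.#.#....
..<#....
step 28: ........
........
........
...##...
..#..#..
.###.#..
.#^#....
..##....
step 29: ........
........
........
...##...
..#..#..
.###.#..
.##>....
..##....
step 30: ........
........
........
...##...
..#..#..
.##^.#..
.##.....
..##....
step 31: ........
........
........
...##...
..#..#..
.#<..#..
.##.....
..##....
step 32: ........
........
........
...##...
..#..#..
.#...#..
.#v.....
..##....
step 33: ........
........
........
...##...
..#..#..
.#...#..
.#.>....
..##....

6,3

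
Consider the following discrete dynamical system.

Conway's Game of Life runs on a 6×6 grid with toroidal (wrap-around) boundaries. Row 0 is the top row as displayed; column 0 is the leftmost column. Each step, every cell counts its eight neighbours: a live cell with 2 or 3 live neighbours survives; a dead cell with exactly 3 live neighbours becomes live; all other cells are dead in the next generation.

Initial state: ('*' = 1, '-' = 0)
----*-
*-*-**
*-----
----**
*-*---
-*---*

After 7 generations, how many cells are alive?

t=0: ----*-
*-*-**
*-----
----**
*-*---
-*---*
t=1: -*-**-
**-**-
**-*--
**---*
**--*-
**---*
t=2: ---*--
------
---*--
----*-
--*-*-
---*--
t=3: ------
------
------
----*-
----*-
--***-
t=4: ---*--
------
------
------
----**
---**-
t=5: ---**-
------
------
------
---***
---*-*
t=6: ---**-
------
------
----*-
---*-*
--*--*
t=7: ---**-
------
------
----*-
---*-*
--*--*

7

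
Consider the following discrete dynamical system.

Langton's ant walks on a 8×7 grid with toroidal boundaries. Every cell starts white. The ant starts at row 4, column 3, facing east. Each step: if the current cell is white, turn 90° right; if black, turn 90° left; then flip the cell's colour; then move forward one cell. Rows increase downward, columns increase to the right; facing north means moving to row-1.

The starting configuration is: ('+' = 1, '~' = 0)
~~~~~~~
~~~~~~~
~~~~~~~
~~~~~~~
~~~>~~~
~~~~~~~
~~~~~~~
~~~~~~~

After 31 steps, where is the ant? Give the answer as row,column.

step 0: ~~~~~~~
~~~~~~~
~~~~~~~
~~~~~~~
~~~>~~~
~~~~~~~
~~~~~~~
~~~~~~~
step 1: ~~~~~~~
~~~~~~~
~~~~~~~
~~~~~~~
~~~+~~~
~~~v~~~
~~~~~~~
~~~~~~~
step 2: ~~~~~~~
~~~~~~~
~~~~~~~
~~~~~~~
~~~+~~~
~~<+~~~
~~~~~~~
~~~~~~~
step 3: ~~~~~~~
~~~~~~~
~~~~~~~
~~~~~~~
~~^+~~~
~~++~~~
~~~~~~~
~~~~~~~
step 4: ~~~~~~~
~~~~~~~
~~~~~~~
~~~~~~~
~~+>~~~
~~++~~~
~~~~~~~
~~~~~~~
step 5: ~~~~~~~
~~~~~~~
~~~~~~~
~~~^~~~
~~+~~~~
~~++~~~
~~~~~~~
~~~~~~~
step 6: ~~~~~~~
~~~~~~~
~~~~~~~
~~~+>~~
~~+~~~~
~~++~~~
~~~~~~~
~~~~~~~
step 7: ~~~~~~~
~~~~~~~
~~~~~~~
~~~++~~
~~+~v~~
~~++~~~
~~~~~~~
~~~~~~~
step 8: ~~~~~~~
~~~~~~~
~~~~~~~
~~~++~~
~~+<+~~
~~++~~~
~~~~~~~
~~~~~~~
step 9: ~~~~~~~
~~~~~~~
~~~~~~~
~~~^+~~
~~+++~~
~~++~~~
~~~~~~~
~~~~~~~
step 10: ~~~~~~~
~~~~~~~
~~~~~~~
~~<~+~~
~~+++~~
~~++~~~
~~~~~~~
~~~~~~~
step 11: ~~~~~~~
~~~~~~~
~~^~~~~
~~+~+~~
~~+++~~
~~++~~~
~~~~~~~
~~~~~~~
step 12: ~~~~~~~
~~~~~~~
~~+>~~~
~~+~+~~
~~+++~~
~~++~~~
~~~~~~~
~~~~~~~
step 13: ~~~~~~~
~~~~~~~
~~++~~~
~~+v+~~
~~+++~~
~~++~~~
~~~~~~~
~~~~~~~
step 14: ~~~~~~~
~~~~~~~
~~++~~~
~~<++~~
~~+++~~
~~++~~~
~~~~~~~
~~~~~~~
step 15: ~~~~~~~
~~~~~~~
~~++~~~
~~~++~~
~~v++~~
~~++~~~
~~~~~~~
~~~~~~~
step 16: ~~~~~~~
~~~~~~~
~~++~~~
~~~++~~
~~~>+~~
~~++~~~
~~~~~~~
~~~~~~~
step 17: ~~~~~~~
~~~~~~~
~~++~~~
~~~^+~~
~~~~+~~
~~++~~~
~~~~~~~
~~~~~~~
step 18: ~~~~~~~
~~~~~~~
~~++~~~
~~<~+~~
~~~~+~~
~~++~~~
~~~~~~~
~~~~~~~
step 19: ~~~~~~~
~~~~~~~
~~^+~~~
~~+~+~~
~~~~+~~
~~++~~~
~~~~~~~
~~~~~~~
step 20: ~~~~~~~
~~~~~~~
~<~+~~~
~~+~+~~
~~~~+~~
~~++~~~
~~~~~~~
~~~~~~~
step 21: ~~~~~~~
~^~~~~~
~+~+~~~
~~+~+~~
~~~~+~~
~~++~~~
~~~~~~~
~~~~~~~
step 22: ~~~~~~~
~+>~~~~
~+~+~~~
~~+~+~~
~~~~+~~
~~++~~~
~~~~~~~
~~~~~~~
step 23: ~~~~~~~
~++~~~~
~+v+~~~
~~+~+~~
~~~~+~~
~~++~~~
~~~~~~~
~~~~~~~
step 24: ~~~~~~~
~++~~~~
~<++~~~
~~+~+~~
~~~~+~~
~~++~~~
~~~~~~~
~~~~~~~
step 25: ~~~~~~~
~++~~~~
~~++~~~
~v+~+~~
~~~~+~~
~~++~~~
~~~~~~~
~~~~~~~
step 26: ~~~~~~~
~++~~~~
~~++~~~
<++~+~~
~~~~+~~
~~++~~~
~~~~~~~
~~~~~~~
step 27: ~~~~~~~
~++~~~~
^~++~~~
+++~+~~
~~~~+~~
~~++~~~
~~~~~~~
~~~~~~~
step 28: ~~~~~~~
~++~~~~
+>++~~~
+++~+~~
~~~~+~~
~~++~~~
~~~~~~~
~~~~~~~
step 29: ~~~~~~~
~++~~~~
++++~~~
+v+~+~~
~~~~+~~
~~++~~~
~~~~~~~
~~~~~~~
step 30: ~~~~~~~
~++~~~~
++++~~~
+~>~+~~
~~~~+~~
~~++~~~
~~~~~~~
~~~~~~~
step 31: ~~~~~~~
~++~~~~
++^+~~~
+~~~+~~
~~~~+~~
~~++~~~
~~~~~~~
~~~~~~~

2,2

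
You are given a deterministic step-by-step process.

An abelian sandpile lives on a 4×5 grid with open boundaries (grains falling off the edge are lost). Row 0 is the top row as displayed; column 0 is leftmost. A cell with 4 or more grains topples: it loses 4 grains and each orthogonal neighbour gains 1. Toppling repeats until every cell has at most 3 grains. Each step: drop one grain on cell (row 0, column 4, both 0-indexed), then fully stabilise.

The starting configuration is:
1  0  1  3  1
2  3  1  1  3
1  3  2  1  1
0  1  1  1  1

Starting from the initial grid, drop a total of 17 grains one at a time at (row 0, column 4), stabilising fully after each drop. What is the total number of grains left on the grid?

31

gen 0: 1  0  1  3  1
2  3  1  1  3
1  3  2  1  1
0  1  1  1  1
gen 1: 1  0  1  3  2
2  3  1  1  3
1  3  2  1  1
0  1  1  1  1
gen 2: 1  0  1  3  3
2  3  1  1  3
1  3  2  1  1
0  1  1  1  1
gen 3: 1  0  2  0  2
2  3  1  3  0
1  3  2  1  2
0  1  1  1  1
gen 4: 1  0  2  0  3
2  3  1  3  0
1  3  2  1  2
0  1  1  1  1
gen 5: 1  0  2  1  0
2  3  1  3  1
1  3  2  1  2
0  1  1  1  1
gen 6: 1  0  2  1  1
2  3  1  3  1
1  3  2  1  2
0  1  1  1  1
gen 7: 1  0  2  1  2
2  3  1  3  1
1  3  2  1  2
0  1  1  1  1
gen 8: 1  0  2  1  3
2  3  1  3  1
1  3  2  1  2
0  1  1  1  1
gen 9: 1  0  2  2  0
2  3  1  3  2
1  3  2  1  2
0  1  1  1  1
gen 10: 1  0  2  2  1
2  3  1  3  2
1  3  2  1  2
0  1  1  1  1
gen 11: 1  0  2  2  2
2  3  1  3  2
1  3  2  1  2
0  1  1  1  1
gen 12: 1  0  2  2  3
2  3  1  3  2
1  3  2  1  2
0  1  1  1  1
gen 13: 1  0  2  3  0
2  3  1  3  3
1  3  2  1  2
0  1  1  1  1
gen 14: 1  0  2  3  1
2  3  1  3  3
1  3  2  1  2
0  1  1  1  1
gen 15: 1  0  2  3  2
2  3  1  3  3
1  3  2  1  2
0  1  1  1  1
gen 16: 1  0  2  3  3
2  3  1  3  3
1  3  2  1  2
0  1  1  1  1
gen 17: 1  0  3  1  2
2  3  2  1  1
1  3  2  2  3
0  1  1  1  1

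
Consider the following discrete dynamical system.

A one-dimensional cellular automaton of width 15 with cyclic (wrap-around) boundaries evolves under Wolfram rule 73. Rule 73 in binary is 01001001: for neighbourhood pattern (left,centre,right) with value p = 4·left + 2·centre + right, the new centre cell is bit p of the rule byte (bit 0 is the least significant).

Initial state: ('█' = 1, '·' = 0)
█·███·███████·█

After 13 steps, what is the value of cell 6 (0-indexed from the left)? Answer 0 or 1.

step 0: █·███·███████·█
step 1: █·█·█·█·····█·█
step 2: █·······███···█
step 3: █·█████·█·█·█·█
step 4: █·█···█·······█
step 5: █···█···█████·█
step 6: █·█···█·█···█·█
step 7: █···█·····█···█
step 8: █·█···███···█·█
step 9: █···█·█·█·█···█
step 10: █·█·········█·█
step 11: █···███████···█
step 12: █·█·█·····█·█·█
step 13: █·····███·····█

1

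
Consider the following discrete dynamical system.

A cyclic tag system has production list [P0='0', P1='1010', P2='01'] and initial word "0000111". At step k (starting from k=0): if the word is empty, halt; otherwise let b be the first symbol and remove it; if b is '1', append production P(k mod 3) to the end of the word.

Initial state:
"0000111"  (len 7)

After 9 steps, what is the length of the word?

9

gen 0: "0000111"  (len 7)
gen 1: "000111"  (len 6)
gen 2: "00111"  (len 5)
gen 3: "0111"  (len 4)
gen 4: "111"  (len 3)
gen 5: "111010"  (len 6)
gen 6: "1101001"  (len 7)
gen 7: "1010010"  (len 7)
gen 8: "0100101010"  (len 10)
gen 9: "100101010"  (len 9)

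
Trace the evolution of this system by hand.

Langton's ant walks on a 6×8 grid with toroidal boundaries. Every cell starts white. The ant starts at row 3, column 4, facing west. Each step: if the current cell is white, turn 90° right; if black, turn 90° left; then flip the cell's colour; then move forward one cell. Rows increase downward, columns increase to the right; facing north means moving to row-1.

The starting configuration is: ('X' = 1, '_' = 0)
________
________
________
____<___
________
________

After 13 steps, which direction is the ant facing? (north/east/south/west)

t=0: ________
________
________
____<___
________
________
t=1: ________
________
____^___
____X___
________
________
t=2: ________
________
____X>__
____X___
________
________
t=3: ________
________
____XX__
____Xv__
________
________
t=4: ________
________
____XX__
____<X__
________
________
t=5: ________
________
____XX__
_____X__
____v___
________
t=6: ________
________
____XX__
_____X__
___<X___
________
t=7: ________
________
____XX__
___^_X__
___XX___
________
t=8: ________
________
____XX__
___X>X__
___XX___
________
t=9: ________
________
____XX__
___XXX__
___Xv___
________
t=10: ________
________
____XX__
___XXX__
___X_>__
________
t=11: ________
________
____XX__
___XXX__
___X_X__
_____v__
t=12: ________
________
____XX__
___XXX__
___X_X__
____<X__
t=13: ________
________
____XX__
___XXX__
___X^X__
____XX__

north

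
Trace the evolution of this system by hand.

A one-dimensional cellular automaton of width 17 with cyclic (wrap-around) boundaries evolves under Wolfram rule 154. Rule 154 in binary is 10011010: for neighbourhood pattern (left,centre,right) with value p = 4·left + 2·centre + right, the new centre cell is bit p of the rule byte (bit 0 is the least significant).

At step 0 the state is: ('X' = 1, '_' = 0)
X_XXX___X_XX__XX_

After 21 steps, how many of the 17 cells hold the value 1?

k=0  X_XXX___X_XX__XX_
k=1  __XX_X_X__X_XXX__
k=2  _XX_____XX__XX_X_
k=3  XX_X___XX_XXX___X
k=4  X___X_XX__XX_X_XX
k=5  _X_X__X_XXX____XX
k=6  ____XX__XX_X__XX_
k=7  ___XX_XXX___XXX_X
k=8  X_XX__XX_X_XXX___
k=9  __X_XXX____XX_X_X
k=10  XX__XX_X__XX_____
k=11  X_XXX___XXX_X___X
k=12  __XX_X_XXX___X_XX
k=13  XXX____XX_X_X__X_
k=14  XX_X__XX_____XX__
k=15  X___XXX_X___XX_XX
k=16  _X_XXX___X_XX__XX
k=17  ___XX_X_X__X_XXX_
k=18  __XX_____XX__XX_X
k=19  XXX_X___XX_XXX___
k=20  XX___X_XX__XX_X_X
k=21  X_X_X__X_XXX____X

8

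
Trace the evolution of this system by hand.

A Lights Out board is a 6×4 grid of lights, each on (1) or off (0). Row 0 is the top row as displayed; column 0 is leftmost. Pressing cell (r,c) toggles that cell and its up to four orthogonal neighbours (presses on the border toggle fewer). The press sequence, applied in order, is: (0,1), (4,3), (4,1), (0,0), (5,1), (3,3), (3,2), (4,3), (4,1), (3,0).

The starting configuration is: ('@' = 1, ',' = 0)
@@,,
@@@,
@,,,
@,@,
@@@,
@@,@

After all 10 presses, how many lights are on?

10

step 0: @@,,
@@@,
@,,,
@,@,
@@@,
@@,@
step 1: ,,@,
@,@,
@,,,
@,@,
@@@,
@@,@
step 2: ,,@,
@,@,
@,,,
@,@@
@@,@
@@,,
step 3: ,,@,
@,@,
@,,,
@@@@
,,@@
@,,,
step 4: @@@,
,,@,
@,,,
@@@@
,,@@
@,,,
step 5: @@@,
,,@,
@,,,
@@@@
,@@@
,@@,
step 6: @@@,
,,@,
@,,@
@@,,
,@@,
,@@,
step 7: @@@,
,,@,
@,@@
@,@@
,@,,
,@@,
step 8: @@@,
,,@,
@,@@
@,@,
,@@@
,@@@
step 9: @@@,
,,@,
@,@@
@@@,
@,,@
,,@@
step 10: @@@,
,,@,
,,@@
,,@,
,,,@
,,@@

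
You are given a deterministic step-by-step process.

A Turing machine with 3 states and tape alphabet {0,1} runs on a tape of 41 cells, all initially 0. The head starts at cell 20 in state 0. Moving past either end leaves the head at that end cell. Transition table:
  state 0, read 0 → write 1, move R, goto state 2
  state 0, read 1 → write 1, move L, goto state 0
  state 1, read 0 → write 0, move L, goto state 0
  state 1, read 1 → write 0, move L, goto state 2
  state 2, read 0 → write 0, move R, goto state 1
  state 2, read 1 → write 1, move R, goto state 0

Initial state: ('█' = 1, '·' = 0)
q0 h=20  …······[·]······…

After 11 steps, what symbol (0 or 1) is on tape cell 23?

gen 0: q0 h=20  …······[·]······…
gen 1: q2 h=21  …·····█[·]······…
gen 2: q1 h=22  …····█·[·]······…
gen 3: q0 h=21  …·····█[·]······…
gen 4: q2 h=22  …····██[·]······…
gen 5: q1 h=23  …···██·[·]······…
gen 6: q0 h=22  …····██[·]······…
gen 7: q2 h=23  …···███[·]······…
gen 8: q1 h=24  …··███·[·]······…
gen 9: q0 h=23  …···███[·]······…
gen 10: q2 h=24  …··████[·]······…
gen 11: q1 h=25  …·████·[·]······…

1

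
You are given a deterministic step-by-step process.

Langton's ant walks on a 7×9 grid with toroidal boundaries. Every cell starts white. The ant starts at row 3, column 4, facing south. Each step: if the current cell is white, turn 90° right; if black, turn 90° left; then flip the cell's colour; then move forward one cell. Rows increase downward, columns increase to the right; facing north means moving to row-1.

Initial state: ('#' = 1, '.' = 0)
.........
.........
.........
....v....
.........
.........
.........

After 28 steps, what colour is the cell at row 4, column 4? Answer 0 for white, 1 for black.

k=0  .........
.........
.........
....v....
.........
.........
.........
k=1  .........
.........
.........
...<#....
.........
.........
.........
k=2  .........
.........
...^.....
...##....
.........
.........
.........
k=3  .........
.........
...#>....
...##....
.........
.........
.........
k=4  .........
.........
...##....
...#v....
.........
.........
.........
k=5  .........
.........
...##....
...#.>...
.........
.........
.........
k=6  .........
.........
...##....
...#.#...
.....v...
.........
.........
k=7  .........
.........
...##....
...#.#...
....<#...
.........
.........
k=8  .........
.........
...##....
...#^#...
....##...
.........
.........
k=9  .........
.........
...##....
...##>...
....##...
.........
.........
k=10  .........
.........
...##^...
...##....
....##...
.........
.........
k=11  .........
.........
...###>..
...##....
....##...
.........
.........
k=12  .........
.........
...####..
...##.v..
....##...
.........
.........
k=13  .........
.........
...####..
...##<#..
....##...
.........
.........
k=14  .........
.........
...##^#..
...####..
....##...
.........
.........
k=15  .........
.........
...#<.#..
...####..
....##...
.........
.........
k=16  .........
.........
...#..#..
...#v##..
....##...
.........
.........
k=17  .........
.........
...#..#..
...#.>#..
....##...
.........
.........
k=18  .........
.........
...#.^#..
...#..#..
....##...
.........
.........
k=19  .........
.........
...#.#>..
...#..#..
....##...
.........
.........
k=20  .........
......^..
...#.#...
...#..#..
....##...
.........
.........
k=21  .........
......#>.
...#.#...
...#..#..
....##...
.........
.........
k=22  .........
......##.
...#.#.v.
...#..#..
....##...
.........
.........
k=23  .........
......##.
...#.#<#.
...#..#..
....##...
.........
.........
k=24  .........
......^#.
...#.###.
...#..#..
....##...
.........
.........
k=25  .........
.....<.#.
...#.###.
...#..#..
....##...
.........
.........
k=26  .....^...
.....#.#.
...#.###.
...#..#..
....##...
.........
.........
k=27  .....#>..
.....#.#.
...#.###.
...#..#..
....##...
.........
.........
k=28  .....##..
.....#v#.
...#.###.
...#..#..
....##...
.........
.........

1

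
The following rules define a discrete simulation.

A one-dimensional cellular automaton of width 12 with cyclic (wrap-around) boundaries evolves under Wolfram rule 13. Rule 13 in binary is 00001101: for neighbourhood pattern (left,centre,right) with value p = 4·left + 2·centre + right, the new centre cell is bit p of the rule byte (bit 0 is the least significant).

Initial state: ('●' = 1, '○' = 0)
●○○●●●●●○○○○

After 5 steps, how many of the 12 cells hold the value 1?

5

k=0  ●○○●●●●●○○○○
k=1  ●○○●○○○○○●●○
k=2  ●○○●○●●●○●○○
k=3  ●○○●○●○○○●○○
k=4  ●○○●○●○●○●○○
k=5  ●○○●○●○●○●○○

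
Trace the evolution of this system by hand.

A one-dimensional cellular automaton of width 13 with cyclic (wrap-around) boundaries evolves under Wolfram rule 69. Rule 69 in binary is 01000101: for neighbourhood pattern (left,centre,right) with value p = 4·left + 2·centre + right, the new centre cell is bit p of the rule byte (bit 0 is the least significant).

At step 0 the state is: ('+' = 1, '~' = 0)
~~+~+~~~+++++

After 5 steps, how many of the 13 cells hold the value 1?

6

gen 0: ~~+~+~~~+++++
gen 1: ~~+~+~+~~~~~+
gen 2: ~~+~+~+~+++~+
gen 3: ~~+~+~+~~~+~+
gen 4: ~~+~+~+~+~+~+
gen 5: ~~+~+~+~+~+~+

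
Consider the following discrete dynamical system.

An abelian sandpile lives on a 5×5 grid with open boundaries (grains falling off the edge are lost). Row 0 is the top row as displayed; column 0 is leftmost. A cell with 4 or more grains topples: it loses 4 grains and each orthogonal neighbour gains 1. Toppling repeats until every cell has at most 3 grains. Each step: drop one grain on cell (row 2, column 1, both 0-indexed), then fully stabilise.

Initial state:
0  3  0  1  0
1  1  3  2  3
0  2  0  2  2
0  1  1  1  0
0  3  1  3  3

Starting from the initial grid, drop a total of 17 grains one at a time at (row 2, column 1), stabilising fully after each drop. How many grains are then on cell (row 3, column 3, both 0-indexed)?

3

[0] 0  3  0  1  0
1  1  3  2  3
0  2  0  2  2
0  1  1  1  0
0  3  1  3  3
[1] 0  3  0  1  0
1  1  3  2  3
0  3  0  2  2
0  1  1  1  0
0  3  1  3  3
[2] 0  3  0  1  0
1  2  3  2  3
1  0  1  2  2
0  2  1  1  0
0  3  1  3  3
[3] 0  3  0  1  0
1  2  3  2  3
1  1  1  2  2
0  2  1  1  0
0  3  1  3  3
[4] 0  3  0  1  0
1  2  3  2  3
1  2  1  2  2
0  2  1  1  0
0  3  1  3  3
[5] 0  3  0  1  0
1  2  3  2  3
1  3  1  2  2
0  2  1  1  0
0  3  1  3  3
[6] 0  3  0  1  0
1  3  3  2  3
2  0  2  2  2
0  3  1  1  0
0  3  1  3  3
[7] 0  3  0  1  0
1  3  3  2  3
2  1  2  2  2
0  3  1  1  0
0  3  1  3  3
[8] 0  3  0  1  0
1  3  3  2  3
2  2  2  2  2
0  3  1  1  0
0  3  1  3  3
[9] 0  3  0  1  0
1  3  3  2  3
2  3  2  2  2
0  3  1  1  0
0  3  1  3  3
[10] 1  0  2  1  0
2  2  1  3  3
3  3  0  3  2
1  1  3  1  0
1  0  2  3  3
[11] 1  0  2  1  0
3  3  1  3  3
0  1  1  3  2
2  2  3  1  0
1  0  2  3  3
[12] 1  0  2  1  0
3  3  1  3  3
0  2  1  3  2
2  2  3  1  0
1  0  2  3  3
[13] 1  0  2  1  0
3  3  1  3  3
0  3  1  3  2
2  2  3  1  0
1  0  2  3  3
[14] 2  1  2  1  0
0  1  2  3  3
2  1  2  3  2
2  3  3  1  0
1  0  2  3  3
[15] 2  1  2  1  0
0  1  2  3  3
2  2  2  3  2
2  3  3  1  0
1  0  2  3  3
[16] 2  1  2  1  0
0  1  2  3  3
2  3  2  3  2
2  3  3  1  0
1  0  2  3  3
[17] 2  1  3  2  1
0  3  0  2  1
3  2  2  2  0
3  1  1  3  1
1  1  3  3  3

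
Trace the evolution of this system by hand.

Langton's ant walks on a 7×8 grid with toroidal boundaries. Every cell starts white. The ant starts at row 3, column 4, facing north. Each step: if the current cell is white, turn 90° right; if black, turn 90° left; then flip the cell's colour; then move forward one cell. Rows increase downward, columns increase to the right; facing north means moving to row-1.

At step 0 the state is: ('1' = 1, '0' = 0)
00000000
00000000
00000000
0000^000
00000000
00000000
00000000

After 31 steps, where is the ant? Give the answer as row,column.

4,2

[0] 00000000
00000000
00000000
0000^000
00000000
00000000
00000000
[1] 00000000
00000000
00000000
00001>00
00000000
00000000
00000000
[2] 00000000
00000000
00000000
00001100
00000v00
00000000
00000000
[3] 00000000
00000000
00000000
00001100
0000<100
00000000
00000000
[4] 00000000
00000000
00000000
0000^100
00001100
00000000
00000000
[5] 00000000
00000000
00000000
000<0100
00001100
00000000
00000000
[6] 00000000
00000000
000^0000
00010100
00001100
00000000
00000000
[7] 00000000
00000000
0001>000
00010100
00001100
00000000
00000000
[8] 00000000
00000000
00011000
0001v100
00001100
00000000
00000000
[9] 00000000
00000000
00011000
000<1100
00001100
00000000
00000000
[10] 00000000
00000000
00011000
00001100
000v1100
00000000
00000000
[11] 00000000
00000000
00011000
00001100
00<11100
00000000
00000000
[12] 00000000
00000000
00011000
00^01100
00111100
00000000
00000000
[13] 00000000
00000000
00011000
001>1100
00111100
00000000
00000000
[14] 00000000
00000000
00011000
00111100
001v1100
00000000
00000000
[15] 00000000
00000000
00011000
00111100
0010>100
00000000
00000000
[16] 00000000
00000000
00011000
0011^100
00100100
00000000
00000000
[17] 00000000
00000000
00011000
001<0100
00100100
00000000
00000000
[18] 00000000
00000000
00011000
00100100
001v0100
00000000
00000000
[19] 00000000
00000000
00011000
00100100
00<10100
00000000
00000000
[20] 00000000
00000000
00011000
00100100
00010100
00v00000
00000000
[21] 00000000
00000000
00011000
00100100
00010100
0<100000
00000000
[22] 00000000
00000000
00011000
00100100
0^010100
01100000
00000000
[23] 00000000
00000000
00011000
00100100
01>10100
01100000
00000000
[24] 00000000
00000000
00011000
00100100
01110100
01v00000
00000000
[25] 00000000
00000000
00011000
00100100
01110100
010>0000
00000000
[26] 00000000
00000000
00011000
00100100
01110100
01010000
000v0000
[27] 00000000
00000000
00011000
00100100
01110100
01010000
00<10000
[28] 00000000
00000000
00011000
00100100
01110100
01^10000
00110000
[29] 00000000
00000000
00011000
00100100
01110100
011>0000
00110000
[30] 00000000
00000000
00011000
00100100
011^0100
01100000
00110000
[31] 00000000
00000000
00011000
00100100
01<00100
01100000
00110000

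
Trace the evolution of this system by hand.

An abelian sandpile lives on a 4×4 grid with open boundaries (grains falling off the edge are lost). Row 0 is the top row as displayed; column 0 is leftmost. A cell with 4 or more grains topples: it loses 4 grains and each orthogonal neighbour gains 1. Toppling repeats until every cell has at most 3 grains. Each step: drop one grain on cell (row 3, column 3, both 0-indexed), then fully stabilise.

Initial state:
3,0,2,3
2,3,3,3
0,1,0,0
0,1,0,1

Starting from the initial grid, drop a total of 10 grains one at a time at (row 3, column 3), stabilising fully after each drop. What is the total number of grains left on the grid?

step 0: 3,0,2,3
2,3,3,3
0,1,0,0
0,1,0,1
step 1: 3,0,2,3
2,3,3,3
0,1,0,0
0,1,0,2
step 2: 3,0,2,3
2,3,3,3
0,1,0,0
0,1,0,3
step 3: 3,0,2,3
2,3,3,3
0,1,0,1
0,1,1,0
step 4: 3,0,2,3
2,3,3,3
0,1,0,1
0,1,1,1
step 5: 3,0,2,3
2,3,3,3
0,1,0,1
0,1,1,2
step 6: 3,0,2,3
2,3,3,3
0,1,0,1
0,1,1,3
step 7: 3,0,2,3
2,3,3,3
0,1,0,2
0,1,2,0
step 8: 3,0,2,3
2,3,3,3
0,1,0,2
0,1,2,1
step 9: 3,0,2,3
2,3,3,3
0,1,0,2
0,1,2,2
step 10: 3,0,2,3
2,3,3,3
0,1,0,2
0,1,2,3

28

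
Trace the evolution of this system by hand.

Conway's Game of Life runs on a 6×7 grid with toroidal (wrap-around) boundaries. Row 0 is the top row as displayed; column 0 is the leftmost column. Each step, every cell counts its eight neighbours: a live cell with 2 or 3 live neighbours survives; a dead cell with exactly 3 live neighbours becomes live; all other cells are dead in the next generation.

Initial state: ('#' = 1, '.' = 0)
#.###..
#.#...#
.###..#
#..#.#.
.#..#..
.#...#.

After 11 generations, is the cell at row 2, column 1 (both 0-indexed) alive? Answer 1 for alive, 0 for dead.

1

gen 0: #.###..
#.#...#
.###..#
#..#.#.
.#..#..
.#...#.
gen 1: #.####.
....###
...###.
#..#.##
###.###
##...#.
gen 2: #.##...
..#....
#..#...
.......
..##...
.......
gen 3: .###...
..#....
.......
..##...
.......
.#.....
gen 4: .#.#...
.###...
..##...
.......
..#....
.#.....
gen 5: ##.#...
.#..#..
.#.#...
..##...
.......
.#.....
gen 6: ##.....
.#.##..
.#.##..
..##...
..#....
###....
gen 7: ...#...
.#.##..
.#.....
.#..#..
.......
#.#....
gen 8: .#.##..
...##..
##.##..
.......
.#.....
.......
gen 9: ..###..
##...#.
..###..
###....
.......
..#....
gen 10: ..###..
.#...#.
...##.#
.##....
..#....
..#....
gen 11: .####..
.....#.
##.###.
.##....
..##...
.##....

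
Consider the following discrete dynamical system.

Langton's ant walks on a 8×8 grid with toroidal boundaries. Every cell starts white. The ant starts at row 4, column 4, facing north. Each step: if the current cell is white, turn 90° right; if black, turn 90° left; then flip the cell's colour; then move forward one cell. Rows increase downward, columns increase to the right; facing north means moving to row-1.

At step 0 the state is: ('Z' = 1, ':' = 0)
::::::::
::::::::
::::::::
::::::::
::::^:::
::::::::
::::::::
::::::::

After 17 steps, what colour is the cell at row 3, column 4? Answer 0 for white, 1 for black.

0) ::::::::
::::::::
::::::::
::::::::
::::^:::
::::::::
::::::::
::::::::
1) ::::::::
::::::::
::::::::
::::::::
::::Z>::
::::::::
::::::::
::::::::
2) ::::::::
::::::::
::::::::
::::::::
::::ZZ::
:::::v::
::::::::
::::::::
3) ::::::::
::::::::
::::::::
::::::::
::::ZZ::
::::<Z::
::::::::
::::::::
4) ::::::::
::::::::
::::::::
::::::::
::::^Z::
::::ZZ::
::::::::
::::::::
5) ::::::::
::::::::
::::::::
::::::::
:::<:Z::
::::ZZ::
::::::::
::::::::
6) ::::::::
::::::::
::::::::
:::^::::
:::Z:Z::
::::ZZ::
::::::::
::::::::
7) ::::::::
::::::::
::::::::
:::Z>:::
:::Z:Z::
::::ZZ::
::::::::
::::::::
8) ::::::::
::::::::
::::::::
:::ZZ:::
:::ZvZ::
::::ZZ::
::::::::
::::::::
9) ::::::::
::::::::
::::::::
:::ZZ:::
:::<ZZ::
::::ZZ::
::::::::
::::::::
10) ::::::::
::::::::
::::::::
:::ZZ:::
::::ZZ::
:::vZZ::
::::::::
::::::::
11) ::::::::
::::::::
::::::::
:::ZZ:::
::::ZZ::
::<ZZZ::
::::::::
::::::::
12) ::::::::
::::::::
::::::::
:::ZZ:::
::^:ZZ::
::ZZZZ::
::::::::
::::::::
13) ::::::::
::::::::
::::::::
:::ZZ:::
::Z>ZZ::
::ZZZZ::
::::::::
::::::::
14) ::::::::
::::::::
::::::::
:::ZZ:::
::ZZZZ::
::ZvZZ::
::::::::
::::::::
15) ::::::::
::::::::
::::::::
:::ZZ:::
::ZZZZ::
::Z:>Z::
::::::::
::::::::
16) ::::::::
::::::::
::::::::
:::ZZ:::
::ZZ^Z::
::Z::Z::
::::::::
::::::::
17) ::::::::
::::::::
::::::::
:::ZZ:::
::Z<:Z::
::Z::Z::
::::::::
::::::::

1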